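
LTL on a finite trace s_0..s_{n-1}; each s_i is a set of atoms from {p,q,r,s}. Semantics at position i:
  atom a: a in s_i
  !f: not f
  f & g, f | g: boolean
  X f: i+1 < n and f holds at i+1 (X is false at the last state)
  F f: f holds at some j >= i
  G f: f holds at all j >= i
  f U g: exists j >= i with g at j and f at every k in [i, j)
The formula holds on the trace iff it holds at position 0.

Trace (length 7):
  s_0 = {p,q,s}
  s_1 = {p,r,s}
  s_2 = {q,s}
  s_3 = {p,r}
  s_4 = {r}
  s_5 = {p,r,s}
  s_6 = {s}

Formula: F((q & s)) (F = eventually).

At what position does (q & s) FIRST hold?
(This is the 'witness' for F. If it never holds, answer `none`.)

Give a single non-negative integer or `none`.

s_0={p,q,s}: (q & s)=True q=True s=True
s_1={p,r,s}: (q & s)=False q=False s=True
s_2={q,s}: (q & s)=True q=True s=True
s_3={p,r}: (q & s)=False q=False s=False
s_4={r}: (q & s)=False q=False s=False
s_5={p,r,s}: (q & s)=False q=False s=True
s_6={s}: (q & s)=False q=False s=True
F((q & s)) holds; first witness at position 0.

Answer: 0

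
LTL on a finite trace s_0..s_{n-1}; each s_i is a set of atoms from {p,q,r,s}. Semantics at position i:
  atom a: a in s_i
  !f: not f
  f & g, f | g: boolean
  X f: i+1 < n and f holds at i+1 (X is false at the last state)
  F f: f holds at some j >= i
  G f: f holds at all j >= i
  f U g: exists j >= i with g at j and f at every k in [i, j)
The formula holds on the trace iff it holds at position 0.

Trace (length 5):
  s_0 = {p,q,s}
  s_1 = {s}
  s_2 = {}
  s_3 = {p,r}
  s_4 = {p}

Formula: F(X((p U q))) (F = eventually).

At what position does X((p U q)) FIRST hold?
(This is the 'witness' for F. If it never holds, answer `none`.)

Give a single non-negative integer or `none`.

s_0={p,q,s}: X((p U q))=False (p U q)=True p=True q=True
s_1={s}: X((p U q))=False (p U q)=False p=False q=False
s_2={}: X((p U q))=False (p U q)=False p=False q=False
s_3={p,r}: X((p U q))=False (p U q)=False p=True q=False
s_4={p}: X((p U q))=False (p U q)=False p=True q=False
F(X((p U q))) does not hold (no witness exists).

Answer: none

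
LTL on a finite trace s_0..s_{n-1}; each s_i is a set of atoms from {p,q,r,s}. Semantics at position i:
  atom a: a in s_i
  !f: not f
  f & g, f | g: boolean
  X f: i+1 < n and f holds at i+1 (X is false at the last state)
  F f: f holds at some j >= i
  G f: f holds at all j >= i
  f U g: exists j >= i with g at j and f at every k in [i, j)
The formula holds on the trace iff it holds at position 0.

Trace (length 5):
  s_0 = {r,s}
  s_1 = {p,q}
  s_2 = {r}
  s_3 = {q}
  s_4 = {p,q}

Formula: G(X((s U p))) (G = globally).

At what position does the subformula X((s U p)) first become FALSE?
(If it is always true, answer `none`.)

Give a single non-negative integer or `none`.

s_0={r,s}: X((s U p))=True (s U p)=True s=True p=False
s_1={p,q}: X((s U p))=False (s U p)=True s=False p=True
s_2={r}: X((s U p))=False (s U p)=False s=False p=False
s_3={q}: X((s U p))=True (s U p)=False s=False p=False
s_4={p,q}: X((s U p))=False (s U p)=True s=False p=True
G(X((s U p))) holds globally = False
First violation at position 1.

Answer: 1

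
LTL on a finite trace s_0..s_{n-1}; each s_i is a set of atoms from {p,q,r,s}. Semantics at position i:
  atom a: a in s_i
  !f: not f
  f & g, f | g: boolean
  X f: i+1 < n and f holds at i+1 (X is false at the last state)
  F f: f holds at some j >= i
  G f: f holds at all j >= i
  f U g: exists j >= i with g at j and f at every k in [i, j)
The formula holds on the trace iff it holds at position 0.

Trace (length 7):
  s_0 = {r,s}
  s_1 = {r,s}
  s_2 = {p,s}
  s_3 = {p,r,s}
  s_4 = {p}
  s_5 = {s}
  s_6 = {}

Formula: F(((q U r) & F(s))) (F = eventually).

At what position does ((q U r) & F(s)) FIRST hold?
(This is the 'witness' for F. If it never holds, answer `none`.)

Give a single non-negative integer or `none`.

Answer: 0

Derivation:
s_0={r,s}: ((q U r) & F(s))=True (q U r)=True q=False r=True F(s)=True s=True
s_1={r,s}: ((q U r) & F(s))=True (q U r)=True q=False r=True F(s)=True s=True
s_2={p,s}: ((q U r) & F(s))=False (q U r)=False q=False r=False F(s)=True s=True
s_3={p,r,s}: ((q U r) & F(s))=True (q U r)=True q=False r=True F(s)=True s=True
s_4={p}: ((q U r) & F(s))=False (q U r)=False q=False r=False F(s)=True s=False
s_5={s}: ((q U r) & F(s))=False (q U r)=False q=False r=False F(s)=True s=True
s_6={}: ((q U r) & F(s))=False (q U r)=False q=False r=False F(s)=False s=False
F(((q U r) & F(s))) holds; first witness at position 0.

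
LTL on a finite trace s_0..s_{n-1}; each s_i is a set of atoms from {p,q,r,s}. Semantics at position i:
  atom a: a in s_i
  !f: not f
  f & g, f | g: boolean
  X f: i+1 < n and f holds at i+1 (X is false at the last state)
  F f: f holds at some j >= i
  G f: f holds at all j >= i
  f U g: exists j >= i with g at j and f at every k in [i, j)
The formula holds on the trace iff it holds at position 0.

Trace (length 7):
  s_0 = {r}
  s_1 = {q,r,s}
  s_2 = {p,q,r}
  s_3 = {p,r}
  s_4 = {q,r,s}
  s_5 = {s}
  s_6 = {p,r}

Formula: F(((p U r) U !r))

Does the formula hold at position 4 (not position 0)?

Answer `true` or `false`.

Answer: true

Derivation:
s_0={r}: F(((p U r) U !r))=True ((p U r) U !r)=True (p U r)=True p=False r=True !r=False
s_1={q,r,s}: F(((p U r) U !r))=True ((p U r) U !r)=True (p U r)=True p=False r=True !r=False
s_2={p,q,r}: F(((p U r) U !r))=True ((p U r) U !r)=True (p U r)=True p=True r=True !r=False
s_3={p,r}: F(((p U r) U !r))=True ((p U r) U !r)=True (p U r)=True p=True r=True !r=False
s_4={q,r,s}: F(((p U r) U !r))=True ((p U r) U !r)=True (p U r)=True p=False r=True !r=False
s_5={s}: F(((p U r) U !r))=True ((p U r) U !r)=True (p U r)=False p=False r=False !r=True
s_6={p,r}: F(((p U r) U !r))=False ((p U r) U !r)=False (p U r)=True p=True r=True !r=False
Evaluating at position 4: result = True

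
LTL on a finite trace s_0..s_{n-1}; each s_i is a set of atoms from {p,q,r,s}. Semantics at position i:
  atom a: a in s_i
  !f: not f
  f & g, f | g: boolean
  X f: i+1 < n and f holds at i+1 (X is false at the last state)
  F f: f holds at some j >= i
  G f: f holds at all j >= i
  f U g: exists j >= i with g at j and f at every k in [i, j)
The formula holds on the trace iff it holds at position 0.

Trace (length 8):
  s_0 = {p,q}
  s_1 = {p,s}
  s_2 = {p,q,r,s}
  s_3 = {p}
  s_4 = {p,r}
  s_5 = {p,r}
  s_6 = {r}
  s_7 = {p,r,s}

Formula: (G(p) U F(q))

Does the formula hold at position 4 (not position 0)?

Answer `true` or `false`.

s_0={p,q}: (G(p) U F(q))=True G(p)=False p=True F(q)=True q=True
s_1={p,s}: (G(p) U F(q))=True G(p)=False p=True F(q)=True q=False
s_2={p,q,r,s}: (G(p) U F(q))=True G(p)=False p=True F(q)=True q=True
s_3={p}: (G(p) U F(q))=False G(p)=False p=True F(q)=False q=False
s_4={p,r}: (G(p) U F(q))=False G(p)=False p=True F(q)=False q=False
s_5={p,r}: (G(p) U F(q))=False G(p)=False p=True F(q)=False q=False
s_6={r}: (G(p) U F(q))=False G(p)=False p=False F(q)=False q=False
s_7={p,r,s}: (G(p) U F(q))=False G(p)=True p=True F(q)=False q=False
Evaluating at position 4: result = False

Answer: false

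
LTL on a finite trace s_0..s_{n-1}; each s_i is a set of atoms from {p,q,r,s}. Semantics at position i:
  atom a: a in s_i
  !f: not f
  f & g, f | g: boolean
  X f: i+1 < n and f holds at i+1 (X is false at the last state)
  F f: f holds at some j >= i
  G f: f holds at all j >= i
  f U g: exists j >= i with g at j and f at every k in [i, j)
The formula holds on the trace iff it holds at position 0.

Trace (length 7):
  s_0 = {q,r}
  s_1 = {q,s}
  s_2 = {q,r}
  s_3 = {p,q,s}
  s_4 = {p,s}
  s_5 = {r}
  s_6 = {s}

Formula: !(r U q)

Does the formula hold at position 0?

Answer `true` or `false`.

s_0={q,r}: !(r U q)=False (r U q)=True r=True q=True
s_1={q,s}: !(r U q)=False (r U q)=True r=False q=True
s_2={q,r}: !(r U q)=False (r U q)=True r=True q=True
s_3={p,q,s}: !(r U q)=False (r U q)=True r=False q=True
s_4={p,s}: !(r U q)=True (r U q)=False r=False q=False
s_5={r}: !(r U q)=True (r U q)=False r=True q=False
s_6={s}: !(r U q)=True (r U q)=False r=False q=False

Answer: false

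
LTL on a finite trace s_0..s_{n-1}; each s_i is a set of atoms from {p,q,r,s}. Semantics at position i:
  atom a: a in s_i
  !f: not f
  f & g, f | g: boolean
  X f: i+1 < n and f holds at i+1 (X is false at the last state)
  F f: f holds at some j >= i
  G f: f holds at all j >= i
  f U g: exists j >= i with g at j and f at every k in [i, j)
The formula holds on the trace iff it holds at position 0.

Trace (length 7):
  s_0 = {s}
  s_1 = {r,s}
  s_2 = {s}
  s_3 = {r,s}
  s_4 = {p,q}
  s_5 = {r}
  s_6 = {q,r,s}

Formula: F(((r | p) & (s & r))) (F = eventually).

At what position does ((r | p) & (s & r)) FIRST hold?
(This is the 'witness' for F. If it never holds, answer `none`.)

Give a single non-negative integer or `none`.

s_0={s}: ((r | p) & (s & r))=False (r | p)=False r=False p=False (s & r)=False s=True
s_1={r,s}: ((r | p) & (s & r))=True (r | p)=True r=True p=False (s & r)=True s=True
s_2={s}: ((r | p) & (s & r))=False (r | p)=False r=False p=False (s & r)=False s=True
s_3={r,s}: ((r | p) & (s & r))=True (r | p)=True r=True p=False (s & r)=True s=True
s_4={p,q}: ((r | p) & (s & r))=False (r | p)=True r=False p=True (s & r)=False s=False
s_5={r}: ((r | p) & (s & r))=False (r | p)=True r=True p=False (s & r)=False s=False
s_6={q,r,s}: ((r | p) & (s & r))=True (r | p)=True r=True p=False (s & r)=True s=True
F(((r | p) & (s & r))) holds; first witness at position 1.

Answer: 1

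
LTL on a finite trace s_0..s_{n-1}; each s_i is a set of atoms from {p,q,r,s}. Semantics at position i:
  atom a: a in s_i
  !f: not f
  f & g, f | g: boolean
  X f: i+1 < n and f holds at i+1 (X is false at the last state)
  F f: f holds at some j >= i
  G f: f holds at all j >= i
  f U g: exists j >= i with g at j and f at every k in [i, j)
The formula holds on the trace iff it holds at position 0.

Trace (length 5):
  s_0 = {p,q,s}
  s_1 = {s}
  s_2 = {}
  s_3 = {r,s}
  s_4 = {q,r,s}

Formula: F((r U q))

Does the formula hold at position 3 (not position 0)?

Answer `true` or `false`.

s_0={p,q,s}: F((r U q))=True (r U q)=True r=False q=True
s_1={s}: F((r U q))=True (r U q)=False r=False q=False
s_2={}: F((r U q))=True (r U q)=False r=False q=False
s_3={r,s}: F((r U q))=True (r U q)=True r=True q=False
s_4={q,r,s}: F((r U q))=True (r U q)=True r=True q=True
Evaluating at position 3: result = True

Answer: true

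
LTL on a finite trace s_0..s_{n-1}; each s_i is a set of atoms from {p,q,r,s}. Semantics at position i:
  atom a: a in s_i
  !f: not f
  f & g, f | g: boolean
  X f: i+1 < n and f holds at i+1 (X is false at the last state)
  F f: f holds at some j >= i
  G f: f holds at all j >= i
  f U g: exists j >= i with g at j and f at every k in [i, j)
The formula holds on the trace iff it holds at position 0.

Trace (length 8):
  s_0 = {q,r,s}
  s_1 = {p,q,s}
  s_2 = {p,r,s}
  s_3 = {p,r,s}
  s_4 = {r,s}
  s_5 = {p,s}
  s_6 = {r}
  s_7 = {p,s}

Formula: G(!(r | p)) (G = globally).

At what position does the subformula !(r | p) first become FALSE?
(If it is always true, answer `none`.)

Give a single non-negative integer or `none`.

s_0={q,r,s}: !(r | p)=False (r | p)=True r=True p=False
s_1={p,q,s}: !(r | p)=False (r | p)=True r=False p=True
s_2={p,r,s}: !(r | p)=False (r | p)=True r=True p=True
s_3={p,r,s}: !(r | p)=False (r | p)=True r=True p=True
s_4={r,s}: !(r | p)=False (r | p)=True r=True p=False
s_5={p,s}: !(r | p)=False (r | p)=True r=False p=True
s_6={r}: !(r | p)=False (r | p)=True r=True p=False
s_7={p,s}: !(r | p)=False (r | p)=True r=False p=True
G(!(r | p)) holds globally = False
First violation at position 0.

Answer: 0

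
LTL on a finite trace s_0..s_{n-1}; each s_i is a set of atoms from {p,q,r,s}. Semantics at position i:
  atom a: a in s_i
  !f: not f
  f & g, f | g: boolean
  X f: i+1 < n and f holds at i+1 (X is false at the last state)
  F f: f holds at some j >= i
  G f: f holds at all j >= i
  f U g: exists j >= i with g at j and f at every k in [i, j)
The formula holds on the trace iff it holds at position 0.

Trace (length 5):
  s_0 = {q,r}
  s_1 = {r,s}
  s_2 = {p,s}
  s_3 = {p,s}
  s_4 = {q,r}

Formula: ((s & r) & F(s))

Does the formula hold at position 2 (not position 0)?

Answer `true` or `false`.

Answer: false

Derivation:
s_0={q,r}: ((s & r) & F(s))=False (s & r)=False s=False r=True F(s)=True
s_1={r,s}: ((s & r) & F(s))=True (s & r)=True s=True r=True F(s)=True
s_2={p,s}: ((s & r) & F(s))=False (s & r)=False s=True r=False F(s)=True
s_3={p,s}: ((s & r) & F(s))=False (s & r)=False s=True r=False F(s)=True
s_4={q,r}: ((s & r) & F(s))=False (s & r)=False s=False r=True F(s)=False
Evaluating at position 2: result = False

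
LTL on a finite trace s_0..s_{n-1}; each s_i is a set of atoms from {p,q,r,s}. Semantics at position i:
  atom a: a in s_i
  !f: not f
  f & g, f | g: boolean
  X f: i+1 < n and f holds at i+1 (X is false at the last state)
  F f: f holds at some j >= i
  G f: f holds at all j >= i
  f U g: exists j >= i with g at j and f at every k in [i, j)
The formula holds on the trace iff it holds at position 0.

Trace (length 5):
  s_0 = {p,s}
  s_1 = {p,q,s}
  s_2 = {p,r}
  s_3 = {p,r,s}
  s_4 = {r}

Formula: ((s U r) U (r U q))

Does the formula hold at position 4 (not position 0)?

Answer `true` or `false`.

s_0={p,s}: ((s U r) U (r U q))=True (s U r)=True s=True r=False (r U q)=False q=False
s_1={p,q,s}: ((s U r) U (r U q))=True (s U r)=True s=True r=False (r U q)=True q=True
s_2={p,r}: ((s U r) U (r U q))=False (s U r)=True s=False r=True (r U q)=False q=False
s_3={p,r,s}: ((s U r) U (r U q))=False (s U r)=True s=True r=True (r U q)=False q=False
s_4={r}: ((s U r) U (r U q))=False (s U r)=True s=False r=True (r U q)=False q=False
Evaluating at position 4: result = False

Answer: false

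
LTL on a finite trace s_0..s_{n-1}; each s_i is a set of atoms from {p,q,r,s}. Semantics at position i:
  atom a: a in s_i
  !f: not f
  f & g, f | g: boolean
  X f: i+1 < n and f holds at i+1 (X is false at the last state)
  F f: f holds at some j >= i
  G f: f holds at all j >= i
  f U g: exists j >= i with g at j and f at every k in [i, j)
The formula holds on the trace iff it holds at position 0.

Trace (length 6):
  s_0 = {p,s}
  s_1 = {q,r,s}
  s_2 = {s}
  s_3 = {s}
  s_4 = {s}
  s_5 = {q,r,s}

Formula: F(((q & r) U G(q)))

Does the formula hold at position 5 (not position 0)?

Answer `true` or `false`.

Answer: true

Derivation:
s_0={p,s}: F(((q & r) U G(q)))=True ((q & r) U G(q))=False (q & r)=False q=False r=False G(q)=False
s_1={q,r,s}: F(((q & r) U G(q)))=True ((q & r) U G(q))=False (q & r)=True q=True r=True G(q)=False
s_2={s}: F(((q & r) U G(q)))=True ((q & r) U G(q))=False (q & r)=False q=False r=False G(q)=False
s_3={s}: F(((q & r) U G(q)))=True ((q & r) U G(q))=False (q & r)=False q=False r=False G(q)=False
s_4={s}: F(((q & r) U G(q)))=True ((q & r) U G(q))=False (q & r)=False q=False r=False G(q)=False
s_5={q,r,s}: F(((q & r) U G(q)))=True ((q & r) U G(q))=True (q & r)=True q=True r=True G(q)=True
Evaluating at position 5: result = True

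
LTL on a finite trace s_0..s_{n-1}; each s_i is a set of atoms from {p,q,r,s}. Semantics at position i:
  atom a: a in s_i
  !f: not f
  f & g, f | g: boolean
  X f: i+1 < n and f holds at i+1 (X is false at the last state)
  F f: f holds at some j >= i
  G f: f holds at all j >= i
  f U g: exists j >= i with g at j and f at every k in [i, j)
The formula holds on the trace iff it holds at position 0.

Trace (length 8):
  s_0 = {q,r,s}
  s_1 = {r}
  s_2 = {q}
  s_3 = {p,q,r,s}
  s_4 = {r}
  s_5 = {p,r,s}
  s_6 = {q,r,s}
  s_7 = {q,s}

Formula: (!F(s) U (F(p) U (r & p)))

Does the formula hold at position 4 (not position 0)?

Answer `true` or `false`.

s_0={q,r,s}: (!F(s) U (F(p) U (r & p)))=True !F(s)=False F(s)=True s=True (F(p) U (r & p))=True F(p)=True p=False (r & p)=False r=True
s_1={r}: (!F(s) U (F(p) U (r & p)))=True !F(s)=False F(s)=True s=False (F(p) U (r & p))=True F(p)=True p=False (r & p)=False r=True
s_2={q}: (!F(s) U (F(p) U (r & p)))=True !F(s)=False F(s)=True s=False (F(p) U (r & p))=True F(p)=True p=False (r & p)=False r=False
s_3={p,q,r,s}: (!F(s) U (F(p) U (r & p)))=True !F(s)=False F(s)=True s=True (F(p) U (r & p))=True F(p)=True p=True (r & p)=True r=True
s_4={r}: (!F(s) U (F(p) U (r & p)))=True !F(s)=False F(s)=True s=False (F(p) U (r & p))=True F(p)=True p=False (r & p)=False r=True
s_5={p,r,s}: (!F(s) U (F(p) U (r & p)))=True !F(s)=False F(s)=True s=True (F(p) U (r & p))=True F(p)=True p=True (r & p)=True r=True
s_6={q,r,s}: (!F(s) U (F(p) U (r & p)))=False !F(s)=False F(s)=True s=True (F(p) U (r & p))=False F(p)=False p=False (r & p)=False r=True
s_7={q,s}: (!F(s) U (F(p) U (r & p)))=False !F(s)=False F(s)=True s=True (F(p) U (r & p))=False F(p)=False p=False (r & p)=False r=False
Evaluating at position 4: result = True

Answer: true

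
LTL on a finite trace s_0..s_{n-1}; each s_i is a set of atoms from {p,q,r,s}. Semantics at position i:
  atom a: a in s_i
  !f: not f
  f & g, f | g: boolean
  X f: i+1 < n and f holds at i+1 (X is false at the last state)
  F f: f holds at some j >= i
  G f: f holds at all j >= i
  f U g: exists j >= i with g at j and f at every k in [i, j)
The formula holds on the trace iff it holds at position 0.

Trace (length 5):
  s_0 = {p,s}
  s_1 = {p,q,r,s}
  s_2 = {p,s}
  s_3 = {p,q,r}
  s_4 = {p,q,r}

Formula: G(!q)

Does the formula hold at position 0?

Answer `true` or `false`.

s_0={p,s}: G(!q)=False !q=True q=False
s_1={p,q,r,s}: G(!q)=False !q=False q=True
s_2={p,s}: G(!q)=False !q=True q=False
s_3={p,q,r}: G(!q)=False !q=False q=True
s_4={p,q,r}: G(!q)=False !q=False q=True

Answer: false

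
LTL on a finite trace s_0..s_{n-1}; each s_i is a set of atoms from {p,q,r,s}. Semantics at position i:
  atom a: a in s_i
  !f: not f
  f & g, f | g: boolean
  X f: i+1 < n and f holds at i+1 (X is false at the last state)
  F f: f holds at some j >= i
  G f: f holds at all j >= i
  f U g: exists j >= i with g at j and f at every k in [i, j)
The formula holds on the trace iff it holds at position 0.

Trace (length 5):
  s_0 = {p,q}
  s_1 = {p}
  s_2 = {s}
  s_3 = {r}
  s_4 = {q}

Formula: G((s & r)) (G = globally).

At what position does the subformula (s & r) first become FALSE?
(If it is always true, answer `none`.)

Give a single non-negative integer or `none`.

s_0={p,q}: (s & r)=False s=False r=False
s_1={p}: (s & r)=False s=False r=False
s_2={s}: (s & r)=False s=True r=False
s_3={r}: (s & r)=False s=False r=True
s_4={q}: (s & r)=False s=False r=False
G((s & r)) holds globally = False
First violation at position 0.

Answer: 0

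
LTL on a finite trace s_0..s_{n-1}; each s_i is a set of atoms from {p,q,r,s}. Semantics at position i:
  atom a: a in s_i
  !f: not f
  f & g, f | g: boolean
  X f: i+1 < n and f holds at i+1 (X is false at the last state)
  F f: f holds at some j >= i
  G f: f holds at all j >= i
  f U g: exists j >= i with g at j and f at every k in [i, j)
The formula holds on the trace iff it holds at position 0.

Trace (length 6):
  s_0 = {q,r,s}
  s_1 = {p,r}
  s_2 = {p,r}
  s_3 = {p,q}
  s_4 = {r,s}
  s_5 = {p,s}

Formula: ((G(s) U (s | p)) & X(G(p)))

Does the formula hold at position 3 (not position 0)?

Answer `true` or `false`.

s_0={q,r,s}: ((G(s) U (s | p)) & X(G(p)))=False (G(s) U (s | p))=True G(s)=False s=True (s | p)=True p=False X(G(p))=False G(p)=False
s_1={p,r}: ((G(s) U (s | p)) & X(G(p)))=False (G(s) U (s | p))=True G(s)=False s=False (s | p)=True p=True X(G(p))=False G(p)=False
s_2={p,r}: ((G(s) U (s | p)) & X(G(p)))=False (G(s) U (s | p))=True G(s)=False s=False (s | p)=True p=True X(G(p))=False G(p)=False
s_3={p,q}: ((G(s) U (s | p)) & X(G(p)))=False (G(s) U (s | p))=True G(s)=False s=False (s | p)=True p=True X(G(p))=False G(p)=False
s_4={r,s}: ((G(s) U (s | p)) & X(G(p)))=True (G(s) U (s | p))=True G(s)=True s=True (s | p)=True p=False X(G(p))=True G(p)=False
s_5={p,s}: ((G(s) U (s | p)) & X(G(p)))=False (G(s) U (s | p))=True G(s)=True s=True (s | p)=True p=True X(G(p))=False G(p)=True
Evaluating at position 3: result = False

Answer: false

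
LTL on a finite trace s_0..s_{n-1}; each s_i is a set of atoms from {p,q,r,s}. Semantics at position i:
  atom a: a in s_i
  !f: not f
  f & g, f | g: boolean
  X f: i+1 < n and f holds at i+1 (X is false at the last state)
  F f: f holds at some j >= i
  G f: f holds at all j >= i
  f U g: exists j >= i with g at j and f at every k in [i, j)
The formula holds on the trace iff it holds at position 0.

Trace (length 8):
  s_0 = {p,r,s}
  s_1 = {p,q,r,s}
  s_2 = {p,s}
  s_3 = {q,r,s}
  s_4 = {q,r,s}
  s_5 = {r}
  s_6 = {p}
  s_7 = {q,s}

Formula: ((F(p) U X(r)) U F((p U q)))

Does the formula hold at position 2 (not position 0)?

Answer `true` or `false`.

Answer: true

Derivation:
s_0={p,r,s}: ((F(p) U X(r)) U F((p U q)))=True (F(p) U X(r))=True F(p)=True p=True X(r)=True r=True F((p U q))=True (p U q)=True q=False
s_1={p,q,r,s}: ((F(p) U X(r)) U F((p U q)))=True (F(p) U X(r))=True F(p)=True p=True X(r)=False r=True F((p U q))=True (p U q)=True q=True
s_2={p,s}: ((F(p) U X(r)) U F((p U q)))=True (F(p) U X(r))=True F(p)=True p=True X(r)=True r=False F((p U q))=True (p U q)=True q=False
s_3={q,r,s}: ((F(p) U X(r)) U F((p U q)))=True (F(p) U X(r))=True F(p)=True p=False X(r)=True r=True F((p U q))=True (p U q)=True q=True
s_4={q,r,s}: ((F(p) U X(r)) U F((p U q)))=True (F(p) U X(r))=True F(p)=True p=False X(r)=True r=True F((p U q))=True (p U q)=True q=True
s_5={r}: ((F(p) U X(r)) U F((p U q)))=True (F(p) U X(r))=False F(p)=True p=False X(r)=False r=True F((p U q))=True (p U q)=False q=False
s_6={p}: ((F(p) U X(r)) U F((p U q)))=True (F(p) U X(r))=False F(p)=True p=True X(r)=False r=False F((p U q))=True (p U q)=True q=False
s_7={q,s}: ((F(p) U X(r)) U F((p U q)))=True (F(p) U X(r))=False F(p)=False p=False X(r)=False r=False F((p U q))=True (p U q)=True q=True
Evaluating at position 2: result = True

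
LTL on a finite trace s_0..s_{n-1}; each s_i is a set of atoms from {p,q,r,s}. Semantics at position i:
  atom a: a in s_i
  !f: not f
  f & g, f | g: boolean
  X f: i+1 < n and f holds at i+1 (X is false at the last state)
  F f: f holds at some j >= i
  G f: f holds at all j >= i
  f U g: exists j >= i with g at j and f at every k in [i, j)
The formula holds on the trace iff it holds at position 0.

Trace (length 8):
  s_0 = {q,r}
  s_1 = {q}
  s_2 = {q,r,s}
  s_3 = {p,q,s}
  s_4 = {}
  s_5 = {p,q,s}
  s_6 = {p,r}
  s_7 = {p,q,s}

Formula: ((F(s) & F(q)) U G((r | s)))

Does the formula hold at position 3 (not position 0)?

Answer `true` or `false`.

s_0={q,r}: ((F(s) & F(q)) U G((r | s)))=True (F(s) & F(q))=True F(s)=True s=False F(q)=True q=True G((r | s))=False (r | s)=True r=True
s_1={q}: ((F(s) & F(q)) U G((r | s)))=True (F(s) & F(q))=True F(s)=True s=False F(q)=True q=True G((r | s))=False (r | s)=False r=False
s_2={q,r,s}: ((F(s) & F(q)) U G((r | s)))=True (F(s) & F(q))=True F(s)=True s=True F(q)=True q=True G((r | s))=False (r | s)=True r=True
s_3={p,q,s}: ((F(s) & F(q)) U G((r | s)))=True (F(s) & F(q))=True F(s)=True s=True F(q)=True q=True G((r | s))=False (r | s)=True r=False
s_4={}: ((F(s) & F(q)) U G((r | s)))=True (F(s) & F(q))=True F(s)=True s=False F(q)=True q=False G((r | s))=False (r | s)=False r=False
s_5={p,q,s}: ((F(s) & F(q)) U G((r | s)))=True (F(s) & F(q))=True F(s)=True s=True F(q)=True q=True G((r | s))=True (r | s)=True r=False
s_6={p,r}: ((F(s) & F(q)) U G((r | s)))=True (F(s) & F(q))=True F(s)=True s=False F(q)=True q=False G((r | s))=True (r | s)=True r=True
s_7={p,q,s}: ((F(s) & F(q)) U G((r | s)))=True (F(s) & F(q))=True F(s)=True s=True F(q)=True q=True G((r | s))=True (r | s)=True r=False
Evaluating at position 3: result = True

Answer: true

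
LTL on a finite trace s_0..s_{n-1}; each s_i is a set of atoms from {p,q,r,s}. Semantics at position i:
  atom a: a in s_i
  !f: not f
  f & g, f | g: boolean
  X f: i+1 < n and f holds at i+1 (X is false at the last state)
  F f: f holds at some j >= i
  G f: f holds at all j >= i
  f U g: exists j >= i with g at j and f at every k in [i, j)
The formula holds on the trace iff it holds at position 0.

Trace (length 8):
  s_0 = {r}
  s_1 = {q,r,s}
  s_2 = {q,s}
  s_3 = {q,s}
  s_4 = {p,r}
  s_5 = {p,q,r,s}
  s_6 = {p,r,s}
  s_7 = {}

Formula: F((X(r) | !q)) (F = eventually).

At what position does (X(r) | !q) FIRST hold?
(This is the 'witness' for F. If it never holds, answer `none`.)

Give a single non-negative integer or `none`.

s_0={r}: (X(r) | !q)=True X(r)=True r=True !q=True q=False
s_1={q,r,s}: (X(r) | !q)=False X(r)=False r=True !q=False q=True
s_2={q,s}: (X(r) | !q)=False X(r)=False r=False !q=False q=True
s_3={q,s}: (X(r) | !q)=True X(r)=True r=False !q=False q=True
s_4={p,r}: (X(r) | !q)=True X(r)=True r=True !q=True q=False
s_5={p,q,r,s}: (X(r) | !q)=True X(r)=True r=True !q=False q=True
s_6={p,r,s}: (X(r) | !q)=True X(r)=False r=True !q=True q=False
s_7={}: (X(r) | !q)=True X(r)=False r=False !q=True q=False
F((X(r) | !q)) holds; first witness at position 0.

Answer: 0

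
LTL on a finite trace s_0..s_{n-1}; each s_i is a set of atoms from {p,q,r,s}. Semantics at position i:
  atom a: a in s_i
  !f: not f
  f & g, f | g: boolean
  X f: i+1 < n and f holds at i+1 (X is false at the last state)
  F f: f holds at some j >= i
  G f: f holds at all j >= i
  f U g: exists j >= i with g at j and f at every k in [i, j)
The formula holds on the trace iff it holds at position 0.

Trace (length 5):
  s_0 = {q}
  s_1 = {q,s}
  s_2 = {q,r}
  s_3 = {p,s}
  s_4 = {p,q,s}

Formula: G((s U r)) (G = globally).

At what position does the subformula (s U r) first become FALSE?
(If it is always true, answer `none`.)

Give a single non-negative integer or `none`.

Answer: 0

Derivation:
s_0={q}: (s U r)=False s=False r=False
s_1={q,s}: (s U r)=True s=True r=False
s_2={q,r}: (s U r)=True s=False r=True
s_3={p,s}: (s U r)=False s=True r=False
s_4={p,q,s}: (s U r)=False s=True r=False
G((s U r)) holds globally = False
First violation at position 0.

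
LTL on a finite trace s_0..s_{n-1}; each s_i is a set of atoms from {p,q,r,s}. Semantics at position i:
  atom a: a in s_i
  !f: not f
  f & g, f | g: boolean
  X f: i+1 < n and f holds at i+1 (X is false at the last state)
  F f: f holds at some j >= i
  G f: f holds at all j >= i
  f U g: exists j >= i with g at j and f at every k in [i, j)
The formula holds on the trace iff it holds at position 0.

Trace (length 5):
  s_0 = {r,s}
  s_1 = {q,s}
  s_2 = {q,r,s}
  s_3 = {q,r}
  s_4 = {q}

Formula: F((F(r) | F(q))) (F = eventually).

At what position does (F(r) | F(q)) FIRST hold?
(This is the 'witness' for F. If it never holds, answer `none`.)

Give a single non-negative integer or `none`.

s_0={r,s}: (F(r) | F(q))=True F(r)=True r=True F(q)=True q=False
s_1={q,s}: (F(r) | F(q))=True F(r)=True r=False F(q)=True q=True
s_2={q,r,s}: (F(r) | F(q))=True F(r)=True r=True F(q)=True q=True
s_3={q,r}: (F(r) | F(q))=True F(r)=True r=True F(q)=True q=True
s_4={q}: (F(r) | F(q))=True F(r)=False r=False F(q)=True q=True
F((F(r) | F(q))) holds; first witness at position 0.

Answer: 0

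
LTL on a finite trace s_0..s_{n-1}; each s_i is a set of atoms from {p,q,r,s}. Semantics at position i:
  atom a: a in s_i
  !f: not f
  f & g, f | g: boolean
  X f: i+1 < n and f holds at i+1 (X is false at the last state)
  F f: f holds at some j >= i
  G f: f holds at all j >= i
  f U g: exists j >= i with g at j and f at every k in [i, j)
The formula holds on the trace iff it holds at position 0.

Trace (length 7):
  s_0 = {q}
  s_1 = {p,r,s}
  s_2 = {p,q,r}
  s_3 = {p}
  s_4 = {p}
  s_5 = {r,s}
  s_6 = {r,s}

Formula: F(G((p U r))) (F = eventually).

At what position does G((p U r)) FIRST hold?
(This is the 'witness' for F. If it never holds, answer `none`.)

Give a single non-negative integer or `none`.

s_0={q}: G((p U r))=False (p U r)=False p=False r=False
s_1={p,r,s}: G((p U r))=True (p U r)=True p=True r=True
s_2={p,q,r}: G((p U r))=True (p U r)=True p=True r=True
s_3={p}: G((p U r))=True (p U r)=True p=True r=False
s_4={p}: G((p U r))=True (p U r)=True p=True r=False
s_5={r,s}: G((p U r))=True (p U r)=True p=False r=True
s_6={r,s}: G((p U r))=True (p U r)=True p=False r=True
F(G((p U r))) holds; first witness at position 1.

Answer: 1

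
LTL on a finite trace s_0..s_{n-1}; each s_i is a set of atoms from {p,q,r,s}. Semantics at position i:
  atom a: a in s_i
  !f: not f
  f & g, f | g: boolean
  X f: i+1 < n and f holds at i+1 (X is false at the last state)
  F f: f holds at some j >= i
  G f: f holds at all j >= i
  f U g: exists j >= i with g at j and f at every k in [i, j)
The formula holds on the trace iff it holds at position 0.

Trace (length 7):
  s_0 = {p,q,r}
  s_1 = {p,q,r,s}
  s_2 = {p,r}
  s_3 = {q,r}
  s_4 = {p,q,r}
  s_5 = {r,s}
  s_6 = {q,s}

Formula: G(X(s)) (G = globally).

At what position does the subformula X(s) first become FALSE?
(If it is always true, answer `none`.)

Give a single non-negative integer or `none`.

s_0={p,q,r}: X(s)=True s=False
s_1={p,q,r,s}: X(s)=False s=True
s_2={p,r}: X(s)=False s=False
s_3={q,r}: X(s)=False s=False
s_4={p,q,r}: X(s)=True s=False
s_5={r,s}: X(s)=True s=True
s_6={q,s}: X(s)=False s=True
G(X(s)) holds globally = False
First violation at position 1.

Answer: 1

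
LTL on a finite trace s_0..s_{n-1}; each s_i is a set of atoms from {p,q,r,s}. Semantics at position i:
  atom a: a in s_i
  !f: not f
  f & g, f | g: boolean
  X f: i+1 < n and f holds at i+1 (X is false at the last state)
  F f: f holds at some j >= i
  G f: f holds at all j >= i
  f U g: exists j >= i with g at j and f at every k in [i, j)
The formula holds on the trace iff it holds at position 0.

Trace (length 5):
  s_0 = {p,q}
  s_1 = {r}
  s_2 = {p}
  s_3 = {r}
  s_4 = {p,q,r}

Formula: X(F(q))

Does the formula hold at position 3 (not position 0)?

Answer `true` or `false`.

Answer: true

Derivation:
s_0={p,q}: X(F(q))=True F(q)=True q=True
s_1={r}: X(F(q))=True F(q)=True q=False
s_2={p}: X(F(q))=True F(q)=True q=False
s_3={r}: X(F(q))=True F(q)=True q=False
s_4={p,q,r}: X(F(q))=False F(q)=True q=True
Evaluating at position 3: result = True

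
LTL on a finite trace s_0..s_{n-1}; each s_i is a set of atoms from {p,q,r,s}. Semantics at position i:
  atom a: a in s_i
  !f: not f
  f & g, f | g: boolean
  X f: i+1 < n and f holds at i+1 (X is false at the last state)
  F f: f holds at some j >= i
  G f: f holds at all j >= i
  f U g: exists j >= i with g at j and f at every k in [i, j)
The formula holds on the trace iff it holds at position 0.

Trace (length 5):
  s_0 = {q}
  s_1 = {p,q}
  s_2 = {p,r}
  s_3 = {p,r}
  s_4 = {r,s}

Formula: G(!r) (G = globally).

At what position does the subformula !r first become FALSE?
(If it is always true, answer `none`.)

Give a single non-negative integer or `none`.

s_0={q}: !r=True r=False
s_1={p,q}: !r=True r=False
s_2={p,r}: !r=False r=True
s_3={p,r}: !r=False r=True
s_4={r,s}: !r=False r=True
G(!r) holds globally = False
First violation at position 2.

Answer: 2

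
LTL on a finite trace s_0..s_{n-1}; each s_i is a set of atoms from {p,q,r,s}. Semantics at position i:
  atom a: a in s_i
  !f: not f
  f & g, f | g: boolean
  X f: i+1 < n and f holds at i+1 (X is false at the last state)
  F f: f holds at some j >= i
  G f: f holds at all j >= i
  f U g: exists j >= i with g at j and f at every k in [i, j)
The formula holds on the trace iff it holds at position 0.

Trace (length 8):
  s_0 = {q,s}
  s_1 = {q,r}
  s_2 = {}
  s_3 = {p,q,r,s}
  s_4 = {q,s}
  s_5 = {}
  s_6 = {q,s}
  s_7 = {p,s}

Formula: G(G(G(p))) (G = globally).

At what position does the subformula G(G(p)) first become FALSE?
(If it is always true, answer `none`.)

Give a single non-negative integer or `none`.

s_0={q,s}: G(G(p))=False G(p)=False p=False
s_1={q,r}: G(G(p))=False G(p)=False p=False
s_2={}: G(G(p))=False G(p)=False p=False
s_3={p,q,r,s}: G(G(p))=False G(p)=False p=True
s_4={q,s}: G(G(p))=False G(p)=False p=False
s_5={}: G(G(p))=False G(p)=False p=False
s_6={q,s}: G(G(p))=False G(p)=False p=False
s_7={p,s}: G(G(p))=True G(p)=True p=True
G(G(G(p))) holds globally = False
First violation at position 0.

Answer: 0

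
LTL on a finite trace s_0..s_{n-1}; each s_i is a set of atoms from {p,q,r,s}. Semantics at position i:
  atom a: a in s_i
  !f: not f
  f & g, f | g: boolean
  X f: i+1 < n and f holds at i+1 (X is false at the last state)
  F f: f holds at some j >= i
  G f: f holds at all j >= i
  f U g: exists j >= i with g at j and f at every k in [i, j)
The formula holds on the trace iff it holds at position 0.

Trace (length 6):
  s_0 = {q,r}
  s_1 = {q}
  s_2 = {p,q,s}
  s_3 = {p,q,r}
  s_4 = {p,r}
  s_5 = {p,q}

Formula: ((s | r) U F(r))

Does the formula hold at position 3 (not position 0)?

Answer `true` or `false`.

Answer: true

Derivation:
s_0={q,r}: ((s | r) U F(r))=True (s | r)=True s=False r=True F(r)=True
s_1={q}: ((s | r) U F(r))=True (s | r)=False s=False r=False F(r)=True
s_2={p,q,s}: ((s | r) U F(r))=True (s | r)=True s=True r=False F(r)=True
s_3={p,q,r}: ((s | r) U F(r))=True (s | r)=True s=False r=True F(r)=True
s_4={p,r}: ((s | r) U F(r))=True (s | r)=True s=False r=True F(r)=True
s_5={p,q}: ((s | r) U F(r))=False (s | r)=False s=False r=False F(r)=False
Evaluating at position 3: result = True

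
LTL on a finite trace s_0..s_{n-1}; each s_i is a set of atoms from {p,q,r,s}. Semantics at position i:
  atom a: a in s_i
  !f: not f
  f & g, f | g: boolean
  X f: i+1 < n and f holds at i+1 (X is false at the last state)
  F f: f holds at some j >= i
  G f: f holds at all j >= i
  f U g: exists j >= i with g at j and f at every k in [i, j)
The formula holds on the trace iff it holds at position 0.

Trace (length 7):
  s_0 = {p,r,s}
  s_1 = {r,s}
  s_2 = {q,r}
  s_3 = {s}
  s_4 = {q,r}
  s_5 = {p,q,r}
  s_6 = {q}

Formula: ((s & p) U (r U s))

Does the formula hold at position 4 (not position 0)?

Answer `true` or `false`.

Answer: false

Derivation:
s_0={p,r,s}: ((s & p) U (r U s))=True (s & p)=True s=True p=True (r U s)=True r=True
s_1={r,s}: ((s & p) U (r U s))=True (s & p)=False s=True p=False (r U s)=True r=True
s_2={q,r}: ((s & p) U (r U s))=True (s & p)=False s=False p=False (r U s)=True r=True
s_3={s}: ((s & p) U (r U s))=True (s & p)=False s=True p=False (r U s)=True r=False
s_4={q,r}: ((s & p) U (r U s))=False (s & p)=False s=False p=False (r U s)=False r=True
s_5={p,q,r}: ((s & p) U (r U s))=False (s & p)=False s=False p=True (r U s)=False r=True
s_6={q}: ((s & p) U (r U s))=False (s & p)=False s=False p=False (r U s)=False r=False
Evaluating at position 4: result = False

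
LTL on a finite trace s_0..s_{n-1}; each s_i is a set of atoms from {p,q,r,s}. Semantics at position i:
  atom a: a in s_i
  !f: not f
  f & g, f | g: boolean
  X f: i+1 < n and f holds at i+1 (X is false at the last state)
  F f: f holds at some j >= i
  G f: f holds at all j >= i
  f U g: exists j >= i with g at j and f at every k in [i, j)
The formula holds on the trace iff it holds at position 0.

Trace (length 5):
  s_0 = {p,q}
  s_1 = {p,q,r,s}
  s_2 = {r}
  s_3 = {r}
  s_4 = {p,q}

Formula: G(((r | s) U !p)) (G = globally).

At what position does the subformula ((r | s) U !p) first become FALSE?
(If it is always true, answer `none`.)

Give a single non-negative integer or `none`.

Answer: 0

Derivation:
s_0={p,q}: ((r | s) U !p)=False (r | s)=False r=False s=False !p=False p=True
s_1={p,q,r,s}: ((r | s) U !p)=True (r | s)=True r=True s=True !p=False p=True
s_2={r}: ((r | s) U !p)=True (r | s)=True r=True s=False !p=True p=False
s_3={r}: ((r | s) U !p)=True (r | s)=True r=True s=False !p=True p=False
s_4={p,q}: ((r | s) U !p)=False (r | s)=False r=False s=False !p=False p=True
G(((r | s) U !p)) holds globally = False
First violation at position 0.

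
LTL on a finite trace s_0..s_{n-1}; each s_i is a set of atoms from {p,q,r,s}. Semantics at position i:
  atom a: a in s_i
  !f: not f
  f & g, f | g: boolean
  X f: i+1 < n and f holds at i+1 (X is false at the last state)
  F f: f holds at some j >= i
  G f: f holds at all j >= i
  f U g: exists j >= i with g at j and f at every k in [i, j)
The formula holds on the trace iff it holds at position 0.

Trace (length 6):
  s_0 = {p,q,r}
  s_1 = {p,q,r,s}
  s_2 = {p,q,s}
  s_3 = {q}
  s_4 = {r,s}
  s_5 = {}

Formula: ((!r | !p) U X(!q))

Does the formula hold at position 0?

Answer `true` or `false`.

Answer: false

Derivation:
s_0={p,q,r}: ((!r | !p) U X(!q))=False (!r | !p)=False !r=False r=True !p=False p=True X(!q)=False !q=False q=True
s_1={p,q,r,s}: ((!r | !p) U X(!q))=False (!r | !p)=False !r=False r=True !p=False p=True X(!q)=False !q=False q=True
s_2={p,q,s}: ((!r | !p) U X(!q))=True (!r | !p)=True !r=True r=False !p=False p=True X(!q)=False !q=False q=True
s_3={q}: ((!r | !p) U X(!q))=True (!r | !p)=True !r=True r=False !p=True p=False X(!q)=True !q=False q=True
s_4={r,s}: ((!r | !p) U X(!q))=True (!r | !p)=True !r=False r=True !p=True p=False X(!q)=True !q=True q=False
s_5={}: ((!r | !p) U X(!q))=False (!r | !p)=True !r=True r=False !p=True p=False X(!q)=False !q=True q=False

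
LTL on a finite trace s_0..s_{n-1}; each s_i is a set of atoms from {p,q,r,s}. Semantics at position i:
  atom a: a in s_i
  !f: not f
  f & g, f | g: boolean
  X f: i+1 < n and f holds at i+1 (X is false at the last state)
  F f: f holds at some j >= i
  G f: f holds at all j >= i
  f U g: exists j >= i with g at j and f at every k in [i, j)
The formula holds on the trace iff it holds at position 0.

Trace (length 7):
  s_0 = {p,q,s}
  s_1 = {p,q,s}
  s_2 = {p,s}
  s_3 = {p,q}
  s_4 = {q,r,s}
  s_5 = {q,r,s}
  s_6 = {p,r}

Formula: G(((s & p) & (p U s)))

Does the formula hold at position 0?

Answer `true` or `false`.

s_0={p,q,s}: G(((s & p) & (p U s)))=False ((s & p) & (p U s))=True (s & p)=True s=True p=True (p U s)=True
s_1={p,q,s}: G(((s & p) & (p U s)))=False ((s & p) & (p U s))=True (s & p)=True s=True p=True (p U s)=True
s_2={p,s}: G(((s & p) & (p U s)))=False ((s & p) & (p U s))=True (s & p)=True s=True p=True (p U s)=True
s_3={p,q}: G(((s & p) & (p U s)))=False ((s & p) & (p U s))=False (s & p)=False s=False p=True (p U s)=True
s_4={q,r,s}: G(((s & p) & (p U s)))=False ((s & p) & (p U s))=False (s & p)=False s=True p=False (p U s)=True
s_5={q,r,s}: G(((s & p) & (p U s)))=False ((s & p) & (p U s))=False (s & p)=False s=True p=False (p U s)=True
s_6={p,r}: G(((s & p) & (p U s)))=False ((s & p) & (p U s))=False (s & p)=False s=False p=True (p U s)=False

Answer: false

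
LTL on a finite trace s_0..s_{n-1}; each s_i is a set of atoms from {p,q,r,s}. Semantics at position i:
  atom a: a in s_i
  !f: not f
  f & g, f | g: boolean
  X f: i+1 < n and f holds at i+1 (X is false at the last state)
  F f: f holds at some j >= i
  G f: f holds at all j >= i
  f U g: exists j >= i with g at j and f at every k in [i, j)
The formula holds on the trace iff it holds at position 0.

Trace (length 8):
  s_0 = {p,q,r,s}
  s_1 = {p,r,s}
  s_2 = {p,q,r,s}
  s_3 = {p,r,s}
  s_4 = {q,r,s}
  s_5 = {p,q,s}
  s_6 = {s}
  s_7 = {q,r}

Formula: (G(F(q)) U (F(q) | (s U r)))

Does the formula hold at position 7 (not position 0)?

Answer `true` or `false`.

s_0={p,q,r,s}: (G(F(q)) U (F(q) | (s U r)))=True G(F(q))=True F(q)=True q=True (F(q) | (s U r))=True (s U r)=True s=True r=True
s_1={p,r,s}: (G(F(q)) U (F(q) | (s U r)))=True G(F(q))=True F(q)=True q=False (F(q) | (s U r))=True (s U r)=True s=True r=True
s_2={p,q,r,s}: (G(F(q)) U (F(q) | (s U r)))=True G(F(q))=True F(q)=True q=True (F(q) | (s U r))=True (s U r)=True s=True r=True
s_3={p,r,s}: (G(F(q)) U (F(q) | (s U r)))=True G(F(q))=True F(q)=True q=False (F(q) | (s U r))=True (s U r)=True s=True r=True
s_4={q,r,s}: (G(F(q)) U (F(q) | (s U r)))=True G(F(q))=True F(q)=True q=True (F(q) | (s U r))=True (s U r)=True s=True r=True
s_5={p,q,s}: (G(F(q)) U (F(q) | (s U r)))=True G(F(q))=True F(q)=True q=True (F(q) | (s U r))=True (s U r)=True s=True r=False
s_6={s}: (G(F(q)) U (F(q) | (s U r)))=True G(F(q))=True F(q)=True q=False (F(q) | (s U r))=True (s U r)=True s=True r=False
s_7={q,r}: (G(F(q)) U (F(q) | (s U r)))=True G(F(q))=True F(q)=True q=True (F(q) | (s U r))=True (s U r)=True s=False r=True
Evaluating at position 7: result = True

Answer: true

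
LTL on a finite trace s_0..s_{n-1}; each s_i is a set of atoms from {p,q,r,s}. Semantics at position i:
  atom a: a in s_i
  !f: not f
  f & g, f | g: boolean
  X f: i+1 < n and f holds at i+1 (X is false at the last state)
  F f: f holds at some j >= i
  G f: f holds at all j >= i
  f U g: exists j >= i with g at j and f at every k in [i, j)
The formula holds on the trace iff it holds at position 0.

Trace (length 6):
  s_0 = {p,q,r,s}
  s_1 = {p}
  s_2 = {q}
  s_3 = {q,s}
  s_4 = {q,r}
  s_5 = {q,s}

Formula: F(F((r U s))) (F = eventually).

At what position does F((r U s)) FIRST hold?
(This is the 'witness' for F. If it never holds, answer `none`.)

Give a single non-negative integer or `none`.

Answer: 0

Derivation:
s_0={p,q,r,s}: F((r U s))=True (r U s)=True r=True s=True
s_1={p}: F((r U s))=True (r U s)=False r=False s=False
s_2={q}: F((r U s))=True (r U s)=False r=False s=False
s_3={q,s}: F((r U s))=True (r U s)=True r=False s=True
s_4={q,r}: F((r U s))=True (r U s)=True r=True s=False
s_5={q,s}: F((r U s))=True (r U s)=True r=False s=True
F(F((r U s))) holds; first witness at position 0.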